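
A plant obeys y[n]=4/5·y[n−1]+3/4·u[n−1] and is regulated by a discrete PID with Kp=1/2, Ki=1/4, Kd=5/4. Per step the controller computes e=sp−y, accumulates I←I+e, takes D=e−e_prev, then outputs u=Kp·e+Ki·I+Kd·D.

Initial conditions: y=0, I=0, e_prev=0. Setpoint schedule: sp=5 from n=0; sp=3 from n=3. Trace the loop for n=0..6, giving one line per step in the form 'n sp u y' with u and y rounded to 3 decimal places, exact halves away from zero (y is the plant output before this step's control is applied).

0 5 10.000 0.000
1 5 -10.000 7.500
2 5 16.750 -1.500
3 3 -22.600 11.363
4 3 32.333 -7.860
5 3 -40.623 17.961
6 3 56.033 -16.098

(exact arithmetic carried between steps; '≈' marks a value shown rounded to 6 d.p. or computed from one; I and e_prev carry over from the previous line; the table rounds u and y to 3 d.p., halves away from zero)
n=0: y=0, sp=5, e=sp−y=5; I=5, D=e−e_prev=5; u=1/2·5+1/4·5+5/4·5=10; next y=4/5·0+3/4·10=7.5
n=1: y=7.5, sp=5, e=sp−y=-2.5; I=2.5, D=e−e_prev=-7.5; u=1/2·(-2.5)+1/4·2.5+5/4·(-7.5)=-10; next y=4/5·7.5+3/4·(-10)=-1.5
n=2: y=-1.5, sp=5, e=sp−y=6.5; I=9, D=e−e_prev=9; u=1/2·6.5+1/4·9+5/4·9=16.75; next y=4/5·(-1.5)+3/4·16.75=11.3625
n=3: y=11.3625, sp=3, e=sp−y=-8.3625; I=0.6375, D=e−e_prev=-14.8625; u=1/2·(-8.3625)+1/4·0.6375+5/4·(-14.8625)=-22.6; next y=4/5·11.3625+3/4·(-22.6)=-7.86
n=4: y=-7.86, sp=3, e=sp−y=10.86; I=11.4975, D=e−e_prev=19.2225; u=1/2·10.86+1/4·11.4975+5/4·19.2225=32.3325; next y=4/5·(-7.86)+3/4·32.3325=17.961375
n=5: y=17.961375, sp=3, e=sp−y=-14.961375; I=-3.463875, D=e−e_prev=-25.821375; u=1/2·(-14.961375)+1/4·(-3.463875)+5/4·(-25.821375)=-40.623375; next y=4/5·17.961375+3/4·(-40.623375)≈-16.098431
n=6: y≈-16.098431, sp=3, e=sp−y≈19.098431; I≈15.634556, D=e−e_prev≈34.059806; u=1/2·19.098431+1/4·15.634556+5/4·34.059806≈56.032613; next y=4/5·(-16.098431)+3/4·56.032613≈29.145714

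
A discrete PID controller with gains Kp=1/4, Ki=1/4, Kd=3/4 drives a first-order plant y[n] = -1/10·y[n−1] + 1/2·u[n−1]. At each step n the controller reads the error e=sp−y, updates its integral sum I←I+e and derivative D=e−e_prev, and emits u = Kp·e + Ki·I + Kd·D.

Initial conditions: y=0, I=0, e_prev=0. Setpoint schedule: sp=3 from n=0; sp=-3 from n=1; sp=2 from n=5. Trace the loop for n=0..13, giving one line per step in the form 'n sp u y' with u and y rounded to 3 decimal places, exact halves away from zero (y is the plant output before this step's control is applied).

0 3 3.750 0.000
1 -3 -7.594 1.875
2 -3 4.418 -3.984
3 -3 -7.970 2.607
4 -3 4.138 -4.246
5 2 -2.865 2.494
6 2 3.536 -1.682
7 2 -3.198 1.936
8 2 4.192 -1.792
9 2 -2.741 2.275
10 2 5.083 -1.598
11 2 -2.296 2.701
12 2 5.902 -1.418
13 2 -1.972 3.093

(exact arithmetic carried between steps; '≈' marks a value shown rounded to 6 d.p. or computed from one; I and e_prev carry over from the previous line; the table rounds u and y to 3 d.p., halves away from zero)
n=0: y=0, sp=3, e=sp−y=3; I=3, D=e−e_prev=3; u=1/4·3+1/4·3+3/4·3=3.75; next y=-1/10·0+1/2·3.75=1.875
n=1: y=1.875, sp=-3, e=sp−y=-4.875; I=-1.875, D=e−e_prev=-7.875; u=1/4·(-4.875)+1/4·(-1.875)+3/4·(-7.875)=-7.59375; next y=-1/10·1.875+1/2·(-7.59375)=-3.984375
n=2: y=-3.984375, sp=-3, e=sp−y=0.984375; I=-0.890625, D=e−e_prev=5.859375; u=1/4·0.984375+1/4·(-0.890625)+3/4·5.859375≈4.417969; next y=-1/10·(-3.984375)+1/2·4.417969≈2.607422
n=3: y≈2.607422, sp=-3, e=sp−y≈-5.607422; I≈-6.498047, D=e−e_prev≈-6.591797; u=1/4·(-5.607422)+1/4·(-6.498047)+3/4·(-6.591797)≈-7.970215; next y=-1/10·2.607422+1/2·(-7.970215)≈-4.245850
n=4: y≈-4.245850, sp=-3, e=sp−y≈1.245850; I≈-5.252197, D=e−e_prev≈6.853271; u=1/4·1.245850+1/4·(-5.252197)+3/4·6.853271≈4.138367; next y=-1/10·(-4.245850)+1/2·4.138367≈2.493768
n=5: y≈2.493768, sp=2, e=sp−y≈-0.493768; I≈-5.745966, D=e−e_prev≈-1.739618; u=1/4·(-0.493768)+1/4·(-5.745966)+3/4·(-1.739618)≈-2.864647; next y=-1/10·2.493768+1/2·(-2.864647)≈-1.681700
n=6: y≈-1.681700, sp=2, e=sp−y≈3.681700; I≈-2.064265, D=e−e_prev≈4.175469; u=1/4·3.681700+1/4·(-2.064265)+3/4·4.175469≈3.535960; next y=-1/10·(-1.681700)+1/2·3.535960≈1.936150
n=7: y≈1.936150, sp=2, e=sp−y≈0.063850; I≈-2.000415, D=e−e_prev≈-3.617850; u=1/4·0.063850+1/4·(-2.000415)+3/4·(-3.617850)≈-3.197529; next y=-1/10·1.936150+1/2·(-3.197529)≈-1.792380
n=8: y≈-1.792380, sp=2, e=sp−y≈3.792380; I≈1.791964, D=e−e_prev≈3.728530; u=1/4·3.792380+1/4·1.791964+3/4·3.728530≈4.192483; next y=-1/10·(-1.792380)+1/2·4.192483≈2.275480
n=9: y≈2.275480, sp=2, e=sp−y≈-0.275480; I≈1.516485, D=e−e_prev≈-4.067859; u=1/4·(-0.275480)+1/4·1.516485+3/4·(-4.067859)≈-2.740643; next y=-1/10·2.275480+1/2·(-2.740643)≈-1.597870
n=10: y≈-1.597870, sp=2, e=sp−y≈3.597870; I≈5.114354, D=e−e_prev≈3.873349; u=1/4·3.597870+1/4·5.114354+3/4·3.873349≈5.083068; next y=-1/10·(-1.597870)+1/2·5.083068≈2.701321
n=11: y≈2.701321, sp=2, e=sp−y≈-0.701321; I≈4.413033, D=e−e_prev≈-4.299190; u=1/4·(-0.701321)+1/4·4.413033+3/4·(-4.299190)≈-2.296465; next y=-1/10·2.701321+1/2·(-2.296465)≈-1.418364
n=12: y≈-1.418364, sp=2, e=sp−y≈3.418364; I≈7.831398, D=e−e_prev≈4.119685; u=1/4·3.418364+1/4·7.831398+3/4·4.119685≈5.902204; next y=-1/10·(-1.418364)+1/2·5.902204≈3.092939
n=13: y≈3.092939, sp=2, e=sp−y≈-1.092939; I≈6.738459, D=e−e_prev≈-4.511303; u=1/4·(-1.092939)+1/4·6.738459+3/4·(-4.511303)≈-1.972097; next y=-1/10·3.092939+1/2·(-1.972097)≈-1.295342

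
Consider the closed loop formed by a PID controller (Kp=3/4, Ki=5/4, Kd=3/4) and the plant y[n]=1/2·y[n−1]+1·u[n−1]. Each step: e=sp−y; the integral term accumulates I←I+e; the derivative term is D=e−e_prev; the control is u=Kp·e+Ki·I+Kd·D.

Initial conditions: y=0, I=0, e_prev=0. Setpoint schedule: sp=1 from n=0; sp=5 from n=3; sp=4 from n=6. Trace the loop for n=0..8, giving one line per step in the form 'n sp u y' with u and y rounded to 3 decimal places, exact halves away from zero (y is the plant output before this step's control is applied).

(exact arithmetic carried between steps; '≈' marks a value shown rounded to 6 d.p. or computed from one; I and e_prev carry over from the previous line; the table rounds u and y to 3 d.p., halves away from zero)
n=0: y=0, sp=1, e=sp−y=1; I=1, D=e−e_prev=1; u=3/4·1+5/4·1+3/4·1=2.75; next y=1/2·0+1·2.75=2.75
n=1: y=2.75, sp=1, e=sp−y=-1.75; I=-0.75, D=e−e_prev=-2.75; u=3/4·(-1.75)+5/4·(-0.75)+3/4·(-2.75)=-4.3125; next y=1/2·2.75+1·(-4.3125)=-2.9375
n=2: y=-2.9375, sp=1, e=sp−y=3.9375; I=3.1875, D=e−e_prev=5.6875; u=3/4·3.9375+5/4·3.1875+3/4·5.6875=11.203125; next y=1/2·(-2.9375)+1·11.203125=9.734375
n=3: y=9.734375, sp=5, e=sp−y=-4.734375; I=-1.546875, D=e−e_prev=-8.671875; u=3/4·(-4.734375)+5/4·(-1.546875)+3/4·(-8.671875)≈-11.988281; next y=1/2·9.734375+1·(-11.988281)≈-7.121094
n=4: y≈-7.121094, sp=5, e=sp−y≈12.121094; I≈10.574219, D=e−e_prev≈16.855469; u=3/4·12.121094+5/4·10.574219+3/4·16.855469≈34.950195; next y=1/2·(-7.121094)+1·34.950195≈31.389648
n=5: y≈31.389648, sp=5, e=sp−y≈-26.389648; I≈-15.815430, D=e−e_prev≈-38.510742; u=3/4·(-26.389648)+5/4·(-15.815430)+3/4·(-38.510742)≈-68.444580; next y=1/2·31.389648+1·(-68.444580)≈-52.749756
n=6: y≈-52.749756, sp=4, e=sp−y≈56.749756; I≈40.934326, D=e−e_prev≈83.139404; u=3/4·56.749756+5/4·40.934326+3/4·83.139404≈156.084778; next y=1/2·(-52.749756)+1·156.084778≈129.709900
n=7: y≈129.709900, sp=4, e=sp−y≈-125.709900; I≈-84.775574, D=e−e_prev≈-182.459656; u=3/4·(-125.709900)+5/4·(-84.775574)+3/4·(-182.459656)≈-337.096634; next y=1/2·129.709900+1·(-337.096634)≈-272.241684
n=8: y≈-272.241684, sp=4, e=sp−y≈276.241684; I≈191.466110, D=e−e_prev≈401.951584; u=3/4·276.241684+5/4·191.466110+3/4·401.951584≈747.977589; next y=1/2·(-272.241684)+1·747.977589≈611.856747

0 1 2.750 0.000
1 1 -4.313 2.750
2 1 11.203 -2.938
3 5 -11.988 9.734
4 5 34.950 -7.121
5 5 -68.445 31.390
6 4 156.085 -52.750
7 4 -337.097 129.710
8 4 747.978 -272.242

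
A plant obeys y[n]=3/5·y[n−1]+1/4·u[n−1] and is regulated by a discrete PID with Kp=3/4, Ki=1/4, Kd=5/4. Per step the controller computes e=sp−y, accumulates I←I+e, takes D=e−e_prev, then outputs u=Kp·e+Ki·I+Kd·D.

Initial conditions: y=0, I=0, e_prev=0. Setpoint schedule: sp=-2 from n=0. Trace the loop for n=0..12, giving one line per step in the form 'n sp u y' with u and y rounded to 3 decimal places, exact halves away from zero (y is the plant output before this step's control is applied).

(exact arithmetic carried between steps; '≈' marks a value shown rounded to 6 d.p. or computed from one; I and e_prev carry over from the previous line; the table rounds u and y to 3 d.p., halves away from zero)
n=0: y=0, sp=-2, e=sp−y=-2; I=-2, D=e−e_prev=-2; u=3/4·(-2)+1/4·(-2)+5/4·(-2)=-4.5; next y=3/5·0+1/4·(-4.5)=-1.125
n=1: y=-1.125, sp=-2, e=sp−y=-0.875; I=-2.875, D=e−e_prev=1.125; u=3/4·(-0.875)+1/4·(-2.875)+5/4·1.125=0.03125; next y=3/5·(-1.125)+1/4·0.03125≈-0.667188
n=2: y≈-0.667188, sp=-2, e=sp−y≈-1.332813; I≈-4.207813, D=e−e_prev≈-0.457813; u=3/4·(-1.332813)+1/4·(-4.207813)+5/4·(-0.457813)≈-2.623828; next y=3/5·(-0.667188)+1/4·(-2.623828)≈-1.056270
n=3: y≈-1.056270, sp=-2, e=sp−y≈-0.943730; I≈-5.151543, D=e−e_prev≈0.389082; u=3/4·(-0.943730)+1/4·(-5.151543)+5/4·0.389082≈-1.509331; next y=3/5·(-1.056270)+1/4·(-1.509331)≈-1.011094
n=4: y≈-1.011094, sp=-2, e=sp−y≈-0.988906; I≈-6.140448, D=e−e_prev≈-0.045175; u=3/4·(-0.988906)+1/4·(-6.140448)+5/4·(-0.045175)≈-2.333260; next y=3/5·(-1.011094)+1/4·(-2.333260)≈-1.189972
n=5: y≈-1.189972, sp=-2, e=sp−y≈-0.810028; I≈-6.950477, D=e−e_prev≈0.178877; u=3/4·(-0.810028)+1/4·(-6.950477)+5/4·0.178877≈-2.121544; next y=3/5·(-1.189972)+1/4·(-2.121544)≈-1.244369
n=6: y≈-1.244369, sp=-2, e=sp−y≈-0.755631; I≈-7.706108, D=e−e_prev≈0.054397; u=3/4·(-0.755631)+1/4·(-7.706108)+5/4·0.054397≈-2.425254; next y=3/5·(-1.244369)+1/4·(-2.425254)≈-1.352935
n=7: y≈-1.352935, sp=-2, e=sp−y≈-0.647065; I≈-8.353173, D=e−e_prev≈0.108566; u=3/4·(-0.647065)+1/4·(-8.353173)+5/4·0.108566≈-2.437885; next y=3/5·(-1.352935)+1/4·(-2.437885)≈-1.421232
n=8: y≈-1.421232, sp=-2, e=sp−y≈-0.578768; I≈-8.931941, D=e−e_prev≈0.068297; u=3/4·(-0.578768)+1/4·(-8.931941)+5/4·0.068297≈-2.581690; next y=3/5·(-1.421232)+1/4·(-2.581690)≈-1.498162
n=9: y≈-1.498162, sp=-2, e=sp−y≈-0.501838; I≈-9.433779, D=e−e_prev≈0.076930; u=3/4·(-0.501838)+1/4·(-9.433779)+5/4·0.076930≈-2.638662; next y=3/5·(-1.498162)+1/4·(-2.638662)≈-1.558562
n=10: y≈-1.558562, sp=-2, e=sp−y≈-0.441438; I≈-9.875217, D=e−e_prev≈0.060401; u=3/4·(-0.441438)+1/4·(-9.875217)+5/4·0.060401≈-2.724381; next y=3/5·(-1.558562)+1/4·(-2.724381)≈-1.616233
n=11: y≈-1.616233, sp=-2, e=sp−y≈-0.383767; I≈-10.258984, D=e−e_prev≈0.057670; u=3/4·(-0.383767)+1/4·(-10.258984)+5/4·0.057670≈-2.780483; next y=3/5·(-1.616233)+1/4·(-2.780483)≈-1.664861
n=12: y≈-1.664861, sp=-2, e=sp−y≈-0.335139; I≈-10.594124, D=e−e_prev≈0.048628; u=3/4·(-0.335139)+1/4·(-10.594124)+5/4·0.048628≈-2.839101; next y=3/5·(-1.664861)+1/4·(-2.839101)≈-1.708692

0 -2 -4.500 0.000
1 -2 0.031 -1.125
2 -2 -2.624 -0.667
3 -2 -1.509 -1.056
4 -2 -2.333 -1.011
5 -2 -2.122 -1.190
6 -2 -2.425 -1.244
7 -2 -2.438 -1.353
8 -2 -2.582 -1.421
9 -2 -2.639 -1.498
10 -2 -2.724 -1.559
11 -2 -2.780 -1.616
12 -2 -2.839 -1.665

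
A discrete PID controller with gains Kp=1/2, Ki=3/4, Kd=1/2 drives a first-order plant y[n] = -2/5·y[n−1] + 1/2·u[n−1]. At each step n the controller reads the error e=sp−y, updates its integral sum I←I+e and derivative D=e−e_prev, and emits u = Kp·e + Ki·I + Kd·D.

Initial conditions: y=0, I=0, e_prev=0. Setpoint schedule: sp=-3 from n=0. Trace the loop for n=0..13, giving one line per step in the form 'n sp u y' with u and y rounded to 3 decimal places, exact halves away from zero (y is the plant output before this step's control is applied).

(exact arithmetic carried between steps; '≈' marks a value shown rounded to 6 d.p. or computed from one; I and e_prev carry over from the previous line; the table rounds u and y to 3 d.p., halves away from zero)
n=0: y=0, sp=-3, e=sp−y=-3; I=-3, D=e−e_prev=-3; u=1/2·(-3)+3/4·(-3)+1/2·(-3)=-5.25; next y=-2/5·0+1/2·(-5.25)=-2.625
n=1: y=-2.625, sp=-3, e=sp−y=-0.375; I=-3.375, D=e−e_prev=2.625; u=1/2·(-0.375)+3/4·(-3.375)+1/2·2.625=-1.40625; next y=-2/5·(-2.625)+1/2·(-1.40625)=0.346875
n=2: y=0.346875, sp=-3, e=sp−y=-3.346875; I=-6.721875, D=e−e_prev=-2.971875; u=1/2·(-3.346875)+3/4·(-6.721875)+1/2·(-2.971875)≈-8.200781; next y=-2/5·0.346875+1/2·(-8.200781)≈-4.239141
n=3: y≈-4.239141, sp=-3, e=sp−y≈1.239141; I≈-5.482734, D=e−e_prev≈4.586016; u=1/2·1.239141+3/4·(-5.482734)+1/2·4.586016≈-1.199473; next y=-2/5·(-4.239141)+1/2·(-1.199473)≈1.095920
n=4: y≈1.095920, sp=-3, e=sp−y≈-4.095920; I≈-9.578654, D=e−e_prev≈-5.335061; u=1/2·(-4.095920)+3/4·(-9.578654)+1/2·(-5.335061)≈-11.899481; next y=-2/5·1.095920+1/2·(-11.899481)≈-6.388108
n=5: y≈-6.388108, sp=-3, e=sp−y≈3.388108; I≈-6.190546, D=e−e_prev≈7.484028; u=1/2·3.388108+3/4·(-6.190546)+1/2·7.484028≈0.793159; next y=-2/5·(-6.388108)+1/2·0.793159≈2.951823
n=6: y≈2.951823, sp=-3, e=sp−y≈-5.951823; I≈-12.142369, D=e−e_prev≈-9.339931; u=1/2·(-5.951823)+3/4·(-12.142369)+1/2·(-9.339931)≈-16.752654; next y=-2/5·2.951823+1/2·(-16.752654)≈-9.557056
n=7: y≈-9.557056, sp=-3, e=sp−y≈6.557056; I≈-5.585313, D=e−e_prev≈12.508879; u=1/2·6.557056+3/4·(-5.585313)+1/2·12.508879≈5.343983; next y=-2/5·(-9.557056)+1/2·5.343983≈6.494814
n=8: y≈6.494814, sp=-3, e=sp−y≈-9.494814; I≈-15.080127, D=e−e_prev≈-16.051870; u=1/2·(-9.494814)+3/4·(-15.080127)+1/2·(-16.051870)≈-24.083437; next y=-2/5·6.494814+1/2·(-24.083437)≈-14.639644
n=9: y≈-14.639644, sp=-3, e=sp−y≈11.639644; I≈-3.440483, D=e−e_prev≈21.134458; u=1/2·11.639644+3/4·(-3.440483)+1/2·21.134458≈13.806689; next y=-2/5·(-14.639644)+1/2·13.806689≈12.759202
n=10: y≈12.759202, sp=-3, e=sp−y≈-15.759202; I≈-19.199685, D=e−e_prev≈-27.398846; u=1/2·(-15.759202)+3/4·(-19.199685)+1/2·(-27.398846)≈-35.978787; next y=-2/5·12.759202+1/2·(-35.978787)≈-23.093075
n=11: y≈-23.093075, sp=-3, e=sp−y≈20.093075; I≈0.893390, D=e−e_prev≈35.852276; u=1/2·20.093075+3/4·0.893390+1/2·35.852276≈28.642718; next y=-2/5·(-23.093075)+1/2·28.642718≈23.558589
n=12: y≈23.558589, sp=-3, e=sp−y≈-26.558589; I≈-25.665199, D=e−e_prev≈-46.651663; u=1/2·(-26.558589)+3/4·(-25.665199)+1/2·(-46.651663)≈-55.854025; next y=-2/5·23.558589+1/2·(-55.854025)≈-37.350448
n=13: y≈-37.350448, sp=-3, e=sp−y≈34.350448; I≈8.685249, D=e−e_prev≈60.909037; u=1/2·34.350448+3/4·8.685249+1/2·60.909037≈54.143679; next y=-2/5·(-37.350448)+1/2·54.143679≈42.012019

0 -3 -5.250 0.000
1 -3 -1.406 -2.625
2 -3 -8.201 0.347
3 -3 -1.199 -4.239
4 -3 -11.899 1.096
5 -3 0.793 -6.388
6 -3 -16.753 2.952
7 -3 5.344 -9.557
8 -3 -24.083 6.495
9 -3 13.807 -14.640
10 -3 -35.979 12.759
11 -3 28.643 -23.093
12 -3 -55.854 23.559
13 -3 54.144 -37.350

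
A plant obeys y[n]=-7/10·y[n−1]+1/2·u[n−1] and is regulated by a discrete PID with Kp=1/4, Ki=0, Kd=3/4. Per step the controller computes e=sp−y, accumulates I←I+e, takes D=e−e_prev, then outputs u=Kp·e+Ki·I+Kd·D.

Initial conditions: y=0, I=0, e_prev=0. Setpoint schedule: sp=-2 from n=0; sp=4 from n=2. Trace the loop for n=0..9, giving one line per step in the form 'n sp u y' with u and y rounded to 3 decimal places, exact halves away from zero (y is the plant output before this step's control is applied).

(exact arithmetic carried between steps; '≈' marks a value shown rounded to 6 d.p. or computed from one; I and e_prev carry over from the previous line; the table rounds u and y to 3 d.p., halves away from zero)
n=0: y=0, sp=-2, e=sp−y=-2; I=-2, D=e−e_prev=-2; u=1/4·(-2)+0·(-2)+3/4·(-2)=-2; next y=-7/10·0+1/2·(-2)=-1
n=1: y=-1, sp=-2, e=sp−y=-1; I=-3, D=e−e_prev=1; u=1/4·(-1)+0·(-3)+3/4·1=0.5; next y=-7/10·(-1)+1/2·0.5=0.95
n=2: y=0.95, sp=4, e=sp−y=3.05; I=0.05, D=e−e_prev=4.05; u=1/4·3.05+0·0.05+3/4·4.05=3.8; next y=-7/10·0.95+1/2·3.8=1.235
n=3: y=1.235, sp=4, e=sp−y=2.765; I=2.815, D=e−e_prev=-0.285; u=1/4·2.765+0·2.815+3/4·(-0.285)=0.4775; next y=-7/10·1.235+1/2·0.4775=-0.62575
n=4: y=-0.62575, sp=4, e=sp−y=4.62575; I=7.44075, D=e−e_prev=1.86075; u=1/4·4.62575+0·7.44075+3/4·1.86075=2.552; next y=-7/10·(-0.62575)+1/2·2.552=1.714025
n=5: y=1.714025, sp=4, e=sp−y=2.285975; I=9.726725, D=e−e_prev=-2.339775; u=1/4·2.285975+0·9.726725+3/4·(-2.339775)≈-1.183338; next y=-7/10·1.714025+1/2·(-1.183338)≈-1.791486
n=6: y≈-1.791486, sp=4, e=sp−y≈5.791486; I≈15.518211, D=e−e_prev≈3.505511; u=1/4·5.791486+0·15.518211+3/4·3.505511≈4.077005; next y=-7/10·(-1.791486)+1/2·4.077005≈3.292543
n=7: y≈3.292543, sp=4, e=sp−y≈0.707457; I≈16.225668, D=e−e_prev≈-5.084029; u=1/4·0.707457+0·16.225668+3/4·(-5.084029)≈-3.636158; next y=-7/10·3.292543+1/2·(-3.636158)≈-4.122859
n=8: y≈-4.122859, sp=4, e=sp−y≈8.122859; I≈24.348527, D=e−e_prev≈7.415402; u=1/4·8.122859+0·24.348527+3/4·7.415402≈7.592266; next y=-7/10·(-4.122859)+1/2·7.592266≈6.682134
n=9: y≈6.682134, sp=4, e=sp−y≈-2.682134; I≈21.666393, D=e−e_prev≈-10.804993; u=1/4·(-2.682134)+0·21.666393+3/4·(-10.804993)≈-8.774278; next y=-7/10·6.682134+1/2·(-8.774278)≈-9.064633

0 -2 -2.000 0.000
1 -2 0.500 -1.000
2 4 3.800 0.950
3 4 0.478 1.235
4 4 2.552 -0.626
5 4 -1.183 1.714
6 4 4.077 -1.791
7 4 -3.636 3.293
8 4 7.592 -4.123
9 4 -8.774 6.682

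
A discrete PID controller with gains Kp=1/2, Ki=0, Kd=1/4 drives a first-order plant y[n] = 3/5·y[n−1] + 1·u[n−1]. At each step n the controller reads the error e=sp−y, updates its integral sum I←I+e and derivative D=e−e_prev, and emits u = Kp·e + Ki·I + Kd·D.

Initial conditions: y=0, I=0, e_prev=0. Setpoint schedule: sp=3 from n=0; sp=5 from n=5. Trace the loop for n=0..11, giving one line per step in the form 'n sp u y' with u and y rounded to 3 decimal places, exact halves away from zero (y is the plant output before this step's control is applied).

0 3 2.250 0.000
1 3 -0.188 2.250
2 3 1.191 1.163
3 3 0.375 1.888
4 3 0.841 1.507
5 5 2.067 1.746
6 5 0.600 3.115
7 5 1.427 2.469
8 5 0.936 2.908
9 5 1.216 2.681
10 5 1.052 2.825
11 5 1.146 2.747

(exact arithmetic carried between steps; '≈' marks a value shown rounded to 6 d.p. or computed from one; I and e_prev carry over from the previous line; the table rounds u and y to 3 d.p., halves away from zero)
n=0: y=0, sp=3, e=sp−y=3; I=3, D=e−e_prev=3; u=1/2·3+0·3+1/4·3=2.25; next y=3/5·0+1·2.25=2.25
n=1: y=2.25, sp=3, e=sp−y=0.75; I=3.75, D=e−e_prev=-2.25; u=1/2·0.75+0·3.75+1/4·(-2.25)=-0.1875; next y=3/5·2.25+1·(-0.1875)=1.1625
n=2: y=1.1625, sp=3, e=sp−y=1.8375; I=5.5875, D=e−e_prev=1.0875; u=1/2·1.8375+0·5.5875+1/4·1.0875=1.190625; next y=3/5·1.1625+1·1.190625=1.888125
n=3: y=1.888125, sp=3, e=sp−y=1.111875; I=6.699375, D=e−e_prev=-0.725625; u=1/2·1.111875+0·6.699375+1/4·(-0.725625)≈0.374531; next y=3/5·1.888125+1·0.374531≈1.507406
n=4: y≈1.507406, sp=3, e=sp−y≈1.492594; I≈8.191969, D=e−e_prev≈0.380719; u=1/2·1.492594+0·8.191969+1/4·0.380719≈0.841477; next y=3/5·1.507406+1·0.841477≈1.745920
n=5: y≈1.745920, sp=5, e=sp−y≈3.254080; I≈11.446048, D=e−e_prev≈1.761486; u=1/2·3.254080+0·11.446048+1/4·1.761486≈2.067411; next y=3/5·1.745920+1·2.067411≈3.114964
n=6: y≈3.114964, sp=5, e=sp−y≈1.885036; I≈13.331085, D=e−e_prev≈-1.369043; u=1/2·1.885036+0·13.331085+1/4·(-1.369043)≈0.600257; next y=3/5·3.114964+1·0.600257≈2.469236
n=7: y≈2.469236, sp=5, e=sp−y≈2.530764; I≈15.861849, D=e−e_prev≈0.645728; u=1/2·2.530764+0·15.861849+1/4·0.645728≈1.426814; next y=3/5·2.469236+1·1.426814≈2.908356
n=8: y≈2.908356, sp=5, e=sp−y≈2.091644; I≈17.953494, D=e−e_prev≈-0.439120; u=1/2·2.091644+0·17.953494+1/4·(-0.439120)≈0.936042; next y=3/5·2.908356+1·0.936042≈2.681056
n=9: y≈2.681056, sp=5, e=sp−y≈2.318944; I≈20.272438, D=e−e_prev≈0.227300; u=1/2·2.318944+0·20.272438+1/4·0.227300≈1.216297; next y=3/5·2.681056+1·1.216297≈2.824931
n=10: y≈2.824931, sp=5, e=sp−y≈2.175069; I≈22.447508, D=e−e_prev≈-0.143875; u=1/2·2.175069+0·22.447508+1/4·(-0.143875)≈1.051566; next y=3/5·2.824931+1·1.051566≈2.746524
n=11: y≈2.746524, sp=5, e=sp−y≈2.253476; I≈24.700983, D=e−e_prev≈0.078406; u=1/2·2.253476+0·24.700983+1/4·0.078406≈1.146339; next y=3/5·2.746524+1·1.146339≈2.794254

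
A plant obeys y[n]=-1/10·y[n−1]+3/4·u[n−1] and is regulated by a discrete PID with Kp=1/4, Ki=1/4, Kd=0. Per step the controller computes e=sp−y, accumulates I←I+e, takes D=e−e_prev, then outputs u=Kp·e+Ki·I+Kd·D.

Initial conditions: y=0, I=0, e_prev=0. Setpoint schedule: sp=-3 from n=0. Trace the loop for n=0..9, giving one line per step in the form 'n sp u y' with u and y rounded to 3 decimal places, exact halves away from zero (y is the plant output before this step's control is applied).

(exact arithmetic carried between steps; '≈' marks a value shown rounded to 6 d.p. or computed from one; I and e_prev carry over from the previous line; the table rounds u and y to 3 d.p., halves away from zero)
n=0: y=0, sp=-3, e=sp−y=-3; I=-3, D=e−e_prev=-3; u=1/4·(-3)+1/4·(-3)+0·(-3)=-1.5; next y=-1/10·0+3/4·(-1.5)=-1.125
n=1: y=-1.125, sp=-3, e=sp−y=-1.875; I=-4.875, D=e−e_prev=1.125; u=1/4·(-1.875)+1/4·(-4.875)+0·1.125=-1.6875; next y=-1/10·(-1.125)+3/4·(-1.6875)=-1.153125
n=2: y=-1.153125, sp=-3, e=sp−y=-1.846875; I=-6.721875, D=e−e_prev=0.028125; u=1/4·(-1.846875)+1/4·(-6.721875)+0·0.028125≈-2.142188; next y=-1/10·(-1.153125)+3/4·(-2.142188)≈-1.491328
n=3: y≈-1.491328, sp=-3, e=sp−y≈-1.508672; I≈-8.230547, D=e−e_prev≈0.338203; u=1/4·(-1.508672)+1/4·(-8.230547)+0·0.338203≈-2.434805; next y=-1/10·(-1.491328)+3/4·(-2.434805)≈-1.676971
n=4: y≈-1.676971, sp=-3, e=sp−y≈-1.323029; I≈-9.553576, D=e−e_prev≈0.185643; u=1/4·(-1.323029)+1/4·(-9.553576)+0·0.185643≈-2.719151; next y=-1/10·(-1.676971)+3/4·(-2.719151)≈-1.871666
n=5: y≈-1.871666, sp=-3, e=sp−y≈-1.128334; I≈-10.681910, D=e−e_prev≈0.194696; u=1/4·(-1.128334)+1/4·(-10.681910)+0·0.194696≈-2.952561; next y=-1/10·(-1.871666)+3/4·(-2.952561)≈-2.027254
n=6: y≈-2.027254, sp=-3, e=sp−y≈-0.972746; I≈-11.654656, D=e−e_prev≈0.155588; u=1/4·(-0.972746)+1/4·(-11.654656)+0·0.155588≈-3.156850; next y=-1/10·(-2.027254)+3/4·(-3.156850)≈-2.164912
n=7: y≈-2.164912, sp=-3, e=sp−y≈-0.835088; I≈-12.489743, D=e−e_prev≈0.137658; u=1/4·(-0.835088)+1/4·(-12.489743)+0·0.137658≈-3.331208; next y=-1/10·(-2.164912)+3/4·(-3.331208)≈-2.281915
n=8: y≈-2.281915, sp=-3, e=sp−y≈-0.718085; I≈-13.207829, D=e−e_prev≈0.117002; u=1/4·(-0.718085)+1/4·(-13.207829)+0·0.117002≈-3.481479; next y=-1/10·(-2.281915)+3/4·(-3.481479)≈-2.382917
n=9: y≈-2.382917, sp=-3, e=sp−y≈-0.617083; I≈-13.824911, D=e−e_prev≈0.101003; u=1/4·(-0.617083)+1/4·(-13.824911)+0·0.101003≈-3.610498; next y=-1/10·(-2.382917)+3/4·(-3.610498)≈-2.469582

0 -3 -1.500 0.000
1 -3 -1.688 -1.125
2 -3 -2.142 -1.153
3 -3 -2.435 -1.491
4 -3 -2.719 -1.677
5 -3 -2.953 -1.872
6 -3 -3.157 -2.027
7 -3 -3.331 -2.165
8 -3 -3.481 -2.282
9 -3 -3.610 -2.383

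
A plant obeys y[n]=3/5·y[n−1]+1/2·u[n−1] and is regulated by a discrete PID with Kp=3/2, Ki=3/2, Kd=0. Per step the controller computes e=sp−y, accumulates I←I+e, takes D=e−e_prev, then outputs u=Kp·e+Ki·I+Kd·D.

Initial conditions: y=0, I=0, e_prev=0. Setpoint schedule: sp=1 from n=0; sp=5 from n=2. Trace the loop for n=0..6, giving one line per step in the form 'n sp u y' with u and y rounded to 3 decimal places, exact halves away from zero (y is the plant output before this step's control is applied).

0 1 3.000 0.000
1 1 0.000 1.500
2 5 13.050 0.900
3 5 0.705 7.065
4 5 5.028 4.592
5 5 3.609 5.269
6 5 4.115 4.966

(exact arithmetic carried between steps; '≈' marks a value shown rounded to 6 d.p. or computed from one; I and e_prev carry over from the previous line; the table rounds u and y to 3 d.p., halves away from zero)
n=0: y=0, sp=1, e=sp−y=1; I=1, D=e−e_prev=1; u=3/2·1+3/2·1+0·1=3; next y=3/5·0+1/2·3=1.5
n=1: y=1.5, sp=1, e=sp−y=-0.5; I=0.5, D=e−e_prev=-1.5; u=3/2·(-0.5)+3/2·0.5+0·(-1.5)=0; next y=3/5·1.5+1/2·0=0.9
n=2: y=0.9, sp=5, e=sp−y=4.1; I=4.6, D=e−e_prev=4.6; u=3/2·4.1+3/2·4.6+0·4.6=13.05; next y=3/5·0.9+1/2·13.05=7.065
n=3: y=7.065, sp=5, e=sp−y=-2.065; I=2.535, D=e−e_prev=-6.165; u=3/2·(-2.065)+3/2·2.535+0·(-6.165)=0.705; next y=3/5·7.065+1/2·0.705=4.5915
n=4: y=4.5915, sp=5, e=sp−y=0.4085; I=2.9435, D=e−e_prev=2.4735; u=3/2·0.4085+3/2·2.9435+0·2.4735=5.028; next y=3/5·4.5915+1/2·5.028=5.2689
n=5: y=5.2689, sp=5, e=sp−y=-0.2689; I=2.6746, D=e−e_prev=-0.6774; u=3/2·(-0.2689)+3/2·2.6746+0·(-0.6774)=3.60855; next y=3/5·5.2689+1/2·3.60855=4.965615
n=6: y=4.965615, sp=5, e=sp−y=0.034385; I=2.708985, D=e−e_prev=0.303285; u=3/2·0.034385+3/2·2.708985+0·0.303285=4.115055; next y=3/5·4.965615+1/2·4.115055≈5.036897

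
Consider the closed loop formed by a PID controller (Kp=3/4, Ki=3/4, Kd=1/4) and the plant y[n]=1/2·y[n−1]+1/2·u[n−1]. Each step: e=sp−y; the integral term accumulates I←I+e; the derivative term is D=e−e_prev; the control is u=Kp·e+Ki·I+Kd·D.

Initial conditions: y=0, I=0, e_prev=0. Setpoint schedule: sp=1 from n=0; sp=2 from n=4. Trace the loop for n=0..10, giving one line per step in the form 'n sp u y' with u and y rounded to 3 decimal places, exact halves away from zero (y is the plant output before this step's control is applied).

(exact arithmetic carried between steps; '≈' marks a value shown rounded to 6 d.p. or computed from one; I and e_prev carry over from the previous line; the table rounds u and y to 3 d.p., halves away from zero)
n=0: y=0, sp=1, e=sp−y=1; I=1, D=e−e_prev=1; u=3/4·1+3/4·1+1/4·1=1.75; next y=1/2·0+1/2·1.75=0.875
n=1: y=0.875, sp=1, e=sp−y=0.125; I=1.125, D=e−e_prev=-0.875; u=3/4·0.125+3/4·1.125+1/4·(-0.875)=0.71875; next y=1/2·0.875+1/2·0.71875=0.796875
n=2: y=0.796875, sp=1, e=sp−y=0.203125; I=1.328125, D=e−e_prev=0.078125; u=3/4·0.203125+3/4·1.328125+1/4·0.078125≈1.167969; next y=1/2·0.796875+1/2·1.167969≈0.982422
n=3: y≈0.982422, sp=1, e=sp−y≈0.017578; I≈1.345703, D=e−e_prev≈-0.185547; u=3/4·0.017578+3/4·1.345703+1/4·(-0.185547)≈0.976074; next y=1/2·0.982422+1/2·0.976074≈0.979248
n=4: y≈0.979248, sp=2, e=sp−y≈1.020752; I≈2.366455, D=e−e_prev≈1.003174; u=3/4·1.020752+3/4·2.366455+1/4·1.003174≈2.791199; next y=1/2·0.979248+1/2·2.791199≈1.885223
n=5: y≈1.885223, sp=2, e=sp−y≈0.114777; I≈2.481232, D=e−e_prev≈-0.905975; u=3/4·0.114777+3/4·2.481232+1/4·(-0.905975)≈1.720512; next y=1/2·1.885223+1/2·1.720512≈1.802868
n=6: y≈1.802868, sp=2, e=sp−y≈0.197132; I≈2.678364, D=e−e_prev≈0.082355; u=3/4·0.197132+3/4·2.678364+1/4·0.082355≈2.177211; next y=1/2·1.802868+1/2·2.177211≈1.990039
n=7: y≈1.990039, sp=2, e=sp−y≈0.009961; I≈2.688324, D=e−e_prev≈-0.187171; u=3/4·0.009961+3/4·2.688324+1/4·(-0.187171)≈1.976921; next y=1/2·1.990039+1/2·1.976921≈1.983480
n=8: y≈1.983480, sp=2, e=sp−y≈0.016520; I≈2.704844, D=e−e_prev≈0.006559; u=3/4·0.016520+3/4·2.704844+1/4·0.006559≈2.042663; next y=1/2·1.983480+1/2·2.042663≈2.013072
n=9: y≈2.013072, sp=2, e=sp−y≈-0.013072; I≈2.691773, D=e−e_prev≈-0.029591; u=3/4·(-0.013072)+3/4·2.691773+1/4·(-0.029591)≈2.001628; next y=1/2·2.013072+1/2·2.001628≈2.007350
n=10: y≈2.007350, sp=2, e=sp−y≈-0.007350; I≈2.684423, D=e−e_prev≈0.005722; u=3/4·(-0.007350)+3/4·2.684423+1/4·0.005722≈2.009235; next y=1/2·2.007350+1/2·2.009235≈2.008293

0 1 1.750 0.000
1 1 0.719 0.875
2 1 1.168 0.797
3 1 0.976 0.982
4 2 2.791 0.979
5 2 1.721 1.885
6 2 2.177 1.803
7 2 1.977 1.990
8 2 2.043 1.983
9 2 2.002 2.013
10 2 2.009 2.007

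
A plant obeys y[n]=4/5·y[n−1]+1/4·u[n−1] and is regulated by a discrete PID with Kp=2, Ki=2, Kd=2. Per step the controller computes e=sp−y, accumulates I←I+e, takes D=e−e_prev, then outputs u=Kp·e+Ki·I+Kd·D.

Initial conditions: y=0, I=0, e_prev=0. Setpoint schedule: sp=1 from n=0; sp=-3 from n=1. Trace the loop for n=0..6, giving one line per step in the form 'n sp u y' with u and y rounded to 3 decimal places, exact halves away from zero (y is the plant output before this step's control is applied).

0 1 6.000 0.000
1 -3 -27.000 1.500
2 -3 17.300 -5.550
3 -3 -24.310 -0.115
4 -3 17.117 -6.170
5 -3 -21.732 -0.656
6 -3 16.417 -5.958

(exact arithmetic carried between steps; '≈' marks a value shown rounded to 6 d.p. or computed from one; I and e_prev carry over from the previous line; the table rounds u and y to 3 d.p., halves away from zero)
n=0: y=0, sp=1, e=sp−y=1; I=1, D=e−e_prev=1; u=2·1+2·1+2·1=6; next y=4/5·0+1/4·6=1.5
n=1: y=1.5, sp=-3, e=sp−y=-4.5; I=-3.5, D=e−e_prev=-5.5; u=2·(-4.5)+2·(-3.5)+2·(-5.5)=-27; next y=4/5·1.5+1/4·(-27)=-5.55
n=2: y=-5.55, sp=-3, e=sp−y=2.55; I=-0.95, D=e−e_prev=7.05; u=2·2.55+2·(-0.95)+2·7.05=17.3; next y=4/5·(-5.55)+1/4·17.3=-0.115
n=3: y=-0.115, sp=-3, e=sp−y=-2.885; I=-3.835, D=e−e_prev=-5.435; u=2·(-2.885)+2·(-3.835)+2·(-5.435)=-24.31; next y=4/5·(-0.115)+1/4·(-24.31)=-6.1695
n=4: y=-6.1695, sp=-3, e=sp−y=3.1695; I=-0.6655, D=e−e_prev=6.0545; u=2·3.1695+2·(-0.6655)+2·6.0545=17.117; next y=4/5·(-6.1695)+1/4·17.117=-0.65635
n=5: y=-0.65635, sp=-3, e=sp−y=-2.34365; I=-3.00915, D=e−e_prev=-5.51315; u=2·(-2.34365)+2·(-3.00915)+2·(-5.51315)=-21.7319; next y=4/5·(-0.65635)+1/4·(-21.7319)=-5.958055
n=6: y=-5.958055, sp=-3, e=sp−y=2.958055; I=-0.051095, D=e−e_prev=5.301705; u=2·2.958055+2·(-0.051095)+2·5.301705=16.41733; next y=4/5·(-5.958055)+1/4·16.41733≈-0.662112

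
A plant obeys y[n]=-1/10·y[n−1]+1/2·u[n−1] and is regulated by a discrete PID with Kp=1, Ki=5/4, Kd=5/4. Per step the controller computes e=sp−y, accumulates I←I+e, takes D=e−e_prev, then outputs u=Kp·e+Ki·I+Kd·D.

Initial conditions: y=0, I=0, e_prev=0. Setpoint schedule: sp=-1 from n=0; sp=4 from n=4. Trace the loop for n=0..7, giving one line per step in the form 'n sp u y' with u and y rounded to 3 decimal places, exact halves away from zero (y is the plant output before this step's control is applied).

0 -1 -3.500 0.000
1 -1 2.625 -1.750
2 -1 -9.956 1.488
3 -1 14.132 -5.127
4 4 -15.947 7.578
5 4 46.296 -8.731
6 4 -72.810 24.021
7 4 163.002 -38.807

(exact arithmetic carried between steps; '≈' marks a value shown rounded to 6 d.p. or computed from one; I and e_prev carry over from the previous line; the table rounds u and y to 3 d.p., halves away from zero)
n=0: y=0, sp=-1, e=sp−y=-1; I=-1, D=e−e_prev=-1; u=1·(-1)+5/4·(-1)+5/4·(-1)=-3.5; next y=-1/10·0+1/2·(-3.5)=-1.75
n=1: y=-1.75, sp=-1, e=sp−y=0.75; I=-0.25, D=e−e_prev=1.75; u=1·0.75+5/4·(-0.25)+5/4·1.75=2.625; next y=-1/10·(-1.75)+1/2·2.625=1.4875
n=2: y=1.4875, sp=-1, e=sp−y=-2.4875; I=-2.7375, D=e−e_prev=-3.2375; u=1·(-2.4875)+5/4·(-2.7375)+5/4·(-3.2375)=-9.95625; next y=-1/10·1.4875+1/2·(-9.95625)=-5.126875
n=3: y=-5.126875, sp=-1, e=sp−y=4.126875; I=1.389375, D=e−e_prev=6.614375; u=1·4.126875+5/4·1.389375+5/4·6.614375≈14.131563; next y=-1/10·(-5.126875)+1/2·14.131563≈7.578469
n=4: y≈7.578469, sp=4, e=sp−y≈-3.578469; I≈-2.189094, D=e−e_prev≈-7.705344; u=1·(-3.578469)+5/4·(-2.189094)+5/4·(-7.705344)≈-15.946516; next y=-1/10·7.578469+1/2·(-15.946516)≈-8.731105
n=5: y≈-8.731105, sp=4, e=sp−y≈12.731105; I≈10.542011, D=e−e_prev≈16.309573; u=1·12.731105+5/4·10.542011+5/4·16.309573≈46.295585; next y=-1/10·(-8.731105)+1/2·46.295585≈24.020903
n=6: y≈24.020903, sp=4, e=sp−y≈-20.020903; I≈-9.478892, D=e−e_prev≈-32.752008; u=1·(-20.020903)+5/4·(-9.478892)+5/4·(-32.752008)≈-72.809528; next y=-1/10·24.020903+1/2·(-72.809528)≈-38.806854
n=7: y≈-38.806854, sp=4, e=sp−y≈42.806854; I≈33.327962, D=e−e_prev≈62.827757; u=1·42.806854+5/4·33.327962+5/4·62.827757≈163.001503; next y=-1/10·(-38.806854)+1/2·163.001503≈85.381437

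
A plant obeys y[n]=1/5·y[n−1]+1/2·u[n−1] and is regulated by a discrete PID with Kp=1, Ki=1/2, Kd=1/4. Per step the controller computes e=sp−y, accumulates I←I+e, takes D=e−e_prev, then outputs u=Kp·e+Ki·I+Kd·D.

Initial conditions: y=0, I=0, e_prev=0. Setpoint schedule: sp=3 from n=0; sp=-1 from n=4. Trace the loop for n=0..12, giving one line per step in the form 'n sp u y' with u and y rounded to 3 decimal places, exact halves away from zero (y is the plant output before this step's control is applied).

0 3 5.250 0.000
1 3 1.406 2.625
2 3 4.695 1.228
3 3 2.843 2.593
4 -1 -2.470 1.940
5 -1 1.774 -0.847
6 -1 -1.737 0.718
7 -1 0.320 -0.725
8 -1 -1.473 0.015
9 -1 -0.486 -0.734
10 -1 -1.408 -0.390
11 -1 -0.941 -0.782
12 -1 -1.419 -0.627

(exact arithmetic carried between steps; '≈' marks a value shown rounded to 6 d.p. or computed from one; I and e_prev carry over from the previous line; the table rounds u and y to 3 d.p., halves away from zero)
n=0: y=0, sp=3, e=sp−y=3; I=3, D=e−e_prev=3; u=1·3+1/2·3+1/4·3=5.25; next y=1/5·0+1/2·5.25=2.625
n=1: y=2.625, sp=3, e=sp−y=0.375; I=3.375, D=e−e_prev=-2.625; u=1·0.375+1/2·3.375+1/4·(-2.625)=1.40625; next y=1/5·2.625+1/2·1.40625=1.228125
n=2: y=1.228125, sp=3, e=sp−y=1.771875; I=5.146875, D=e−e_prev=1.396875; u=1·1.771875+1/2·5.146875+1/4·1.396875≈4.694531; next y=1/5·1.228125+1/2·4.694531≈2.592891
n=3: y≈2.592891, sp=3, e=sp−y≈0.407109; I≈5.553984, D=e−e_prev≈-1.364766; u=1·0.407109+1/2·5.553984+1/4·(-1.364766)≈2.842910; next y=1/5·2.592891+1/2·2.842910≈1.940033
n=4: y≈1.940033, sp=-1, e=sp−y≈-2.940033; I≈2.613951, D=e−e_prev≈-3.347143; u=1·(-2.940033)+1/2·2.613951+1/4·(-3.347143)≈-2.469843; next y=1/5·1.940033+1/2·(-2.469843)≈-0.846915
n=5: y≈-0.846915, sp=-1, e=sp−y≈-0.153085; I≈2.460866, D=e−e_prev≈2.786948; u=1·(-0.153085)+1/2·2.460866+1/4·2.786948≈1.774085; next y=1/5·(-0.846915)+1/2·1.774085≈0.717660
n=6: y≈0.717660, sp=-1, e=sp−y≈-1.717660; I≈0.743207, D=e−e_prev≈-1.564575; u=1·(-1.717660)+1/2·0.743207+1/4·(-1.564575)≈-1.737200; next y=1/5·0.717660+1/2·(-1.737200)≈-0.725068
n=7: y≈-0.725068, sp=-1, e=sp−y≈-0.274932; I≈0.468275, D=e−e_prev≈1.442728; u=1·(-0.274932)+1/2·0.468275+1/4·1.442728≈0.319887; next y=1/5·(-0.725068)+1/2·0.319887≈0.014930
n=8: y≈0.014930, sp=-1, e=sp−y≈-1.014930; I≈-0.546655, D=e−e_prev≈-0.739998; u=1·(-1.014930)+1/2·(-0.546655)+1/4·(-0.739998)≈-1.473257; next y=1/5·0.014930+1/2·(-1.473257)≈-0.733643
n=9: y≈-0.733643, sp=-1, e=sp−y≈-0.266357; I≈-0.813013, D=e−e_prev≈0.748573; u=1·(-0.266357)+1/2·(-0.813013)+1/4·0.748573≈-0.485721; next y=1/5·(-0.733643)+1/2·(-0.485721)≈-0.389589
n=10: y≈-0.389589, sp=-1, e=sp−y≈-0.610411; I≈-1.423424, D=e−e_prev≈-0.344054; u=1·(-0.610411)+1/2·(-1.423424)+1/4·(-0.344054)≈-1.408137; next y=1/5·(-0.389589)+1/2·(-1.408137)≈-0.781986
n=11: y≈-0.781986, sp=-1, e=sp−y≈-0.218014; I≈-1.641438, D=e−e_prev≈0.392397; u=1·(-0.218014)+1/2·(-1.641438)+1/4·0.392397≈-0.940634; next y=1/5·(-0.781986)+1/2·(-0.940634)≈-0.626714
n=12: y≈-0.626714, sp=-1, e=sp−y≈-0.373286; I≈-2.014724, D=e−e_prev≈-0.155272; u=1·(-0.373286)+1/2·(-2.014724)+1/4·(-0.155272)≈-1.419466; next y=1/5·(-0.626714)+1/2·(-1.419466)≈-0.835076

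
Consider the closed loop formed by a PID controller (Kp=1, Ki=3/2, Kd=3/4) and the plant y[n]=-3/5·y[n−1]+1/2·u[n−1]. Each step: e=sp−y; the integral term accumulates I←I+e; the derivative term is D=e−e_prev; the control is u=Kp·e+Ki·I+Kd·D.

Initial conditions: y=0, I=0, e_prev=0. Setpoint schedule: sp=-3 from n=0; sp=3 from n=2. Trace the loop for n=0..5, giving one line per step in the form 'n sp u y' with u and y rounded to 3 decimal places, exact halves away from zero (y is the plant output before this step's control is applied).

(exact arithmetic carried between steps; '≈' marks a value shown rounded to 6 d.p. or computed from one; I and e_prev carry over from the previous line; the table rounds u and y to 3 d.p., halves away from zero)
n=0: y=0, sp=-3, e=sp−y=-3; I=-3, D=e−e_prev=-3; u=1·(-3)+3/2·(-3)+3/4·(-3)=-9.75; next y=-3/5·0+1/2·(-9.75)=-4.875
n=1: y=-4.875, sp=-3, e=sp−y=1.875; I=-1.125, D=e−e_prev=4.875; u=1·1.875+3/2·(-1.125)+3/4·4.875=3.84375; next y=-3/5·(-4.875)+1/2·3.84375=4.846875
n=2: y=4.846875, sp=3, e=sp−y=-1.846875; I=-2.971875, D=e−e_prev=-3.721875; u=1·(-1.846875)+3/2·(-2.971875)+3/4·(-3.721875)≈-9.096094; next y=-3/5·4.846875+1/2·(-9.096094)≈-7.456172
n=3: y≈-7.456172, sp=3, e=sp−y≈10.456172; I≈7.484297, D=e−e_prev≈12.303047; u=1·10.456172+3/2·7.484297+3/4·12.303047≈30.909902; next y=-3/5·(-7.456172)+1/2·30.909902≈19.928654
n=4: y≈19.928654, sp=3, e=sp−y≈-16.928654; I≈-9.444357, D=e−e_prev≈-27.384826; u=1·(-16.928654)+3/2·(-9.444357)+3/4·(-27.384826)≈-51.633810; next y=-3/5·19.928654+1/2·(-51.633810)≈-37.774098
n=5: y≈-37.774098, sp=3, e=sp−y≈40.774098; I≈31.329740, D=e−e_prev≈57.702752; u=1·40.774098+3/2·31.329740+3/4·57.702752≈131.045772; next y=-3/5·(-37.774098)+1/2·131.045772≈88.187344

0 -3 -9.750 0.000
1 -3 3.844 -4.875
2 3 -9.096 4.847
3 3 30.910 -7.456
4 3 -51.634 19.929
5 3 131.046 -37.774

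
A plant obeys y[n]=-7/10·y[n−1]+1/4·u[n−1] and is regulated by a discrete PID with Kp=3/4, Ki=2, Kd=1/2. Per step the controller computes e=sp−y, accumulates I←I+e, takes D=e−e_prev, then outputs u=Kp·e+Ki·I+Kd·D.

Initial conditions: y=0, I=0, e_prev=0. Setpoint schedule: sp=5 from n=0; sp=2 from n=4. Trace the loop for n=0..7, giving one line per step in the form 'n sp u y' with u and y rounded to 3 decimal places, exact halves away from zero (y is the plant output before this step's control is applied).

(exact arithmetic carried between steps; '≈' marks a value shown rounded to 6 d.p. or computed from one; I and e_prev carry over from the previous line; the table rounds u and y to 3 d.p., halves away from zero)
n=0: y=0, sp=5, e=sp−y=5; I=5, D=e−e_prev=5; u=3/4·5+2·5+1/2·5=16.25; next y=-7/10·0+1/4·16.25=4.0625
n=1: y=4.0625, sp=5, e=sp−y=0.9375; I=5.9375, D=e−e_prev=-4.0625; u=3/4·0.9375+2·5.9375+1/2·(-4.0625)=10.546875; next y=-7/10·4.0625+1/4·10.546875≈-0.207031
n=2: y≈-0.207031, sp=5, e=sp−y≈5.207031; I≈11.144531, D=e−e_prev≈4.269531; u=3/4·5.207031+2·11.144531+1/2·4.269531≈28.329102; next y=-7/10·(-0.207031)+1/4·28.329102≈7.227197
n=3: y≈7.227197, sp=5, e=sp−y≈-2.227197; I≈8.917334, D=e−e_prev≈-7.434229; u=3/4·(-2.227197)+2·8.917334+1/2·(-7.434229)≈12.447156; next y=-7/10·7.227197+1/4·12.447156≈-1.947249
n=4: y≈-1.947249, sp=2, e=sp−y≈3.947249; I≈12.864583, D=e−e_prev≈6.174446; u=3/4·3.947249+2·12.864583+1/2·6.174446≈31.776826; next y=-7/10·(-1.947249)+1/4·31.776826≈9.307281
n=5: y≈9.307281, sp=2, e=sp−y≈-7.307281; I≈5.557302, D=e−e_prev≈-11.254530; u=3/4·(-7.307281)+2·5.557302+1/2·(-11.254530)≈0.006878; next y=-7/10·9.307281+1/4·0.006878≈-6.513377
n=6: y≈-6.513377, sp=2, e=sp−y≈8.513377; I≈14.070679, D=e−e_prev≈15.820658; u=3/4·8.513377+2·14.070679+1/2·15.820658≈42.436720; next y=-7/10·(-6.513377)+1/4·42.436720≈15.168544
n=7: y≈15.168544, sp=2, e=sp−y≈-13.168544; I≈0.902135, D=e−e_prev≈-21.681921; u=3/4·(-13.168544)+2·0.902135+1/2·(-21.681921)≈-18.913098; next y=-7/10·15.168544+1/4·(-18.913098)≈-15.346255

0 5 16.250 0.000
1 5 10.547 4.063
2 5 28.329 -0.207
3 5 12.447 7.227
4 2 31.777 -1.947
5 2 0.007 9.307
6 2 42.437 -6.513
7 2 -18.913 15.169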